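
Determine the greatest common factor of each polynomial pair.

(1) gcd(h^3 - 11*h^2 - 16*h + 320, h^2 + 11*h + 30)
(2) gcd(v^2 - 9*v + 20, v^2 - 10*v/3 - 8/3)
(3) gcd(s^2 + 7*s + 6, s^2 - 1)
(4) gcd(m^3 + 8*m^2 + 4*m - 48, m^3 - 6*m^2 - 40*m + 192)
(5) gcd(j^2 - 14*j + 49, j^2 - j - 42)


(1) = h + 5
(2) = gcd((v - 5)*(v - 4), (v - 4)*(v + 2/3)) = v - 4
(3) = gcd((s + 1)*(s + 6), (s - 1)*(s + 1)) = s + 1
(4) = m + 6
(5) = gcd((j - 7)^2, (j - 7)*(j + 6)) = j - 7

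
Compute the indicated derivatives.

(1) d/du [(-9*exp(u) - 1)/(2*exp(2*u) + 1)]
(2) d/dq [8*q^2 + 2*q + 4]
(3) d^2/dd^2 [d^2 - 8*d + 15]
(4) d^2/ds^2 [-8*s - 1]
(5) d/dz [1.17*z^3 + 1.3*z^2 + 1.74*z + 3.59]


(1) = (18*exp(2*u) + 4*exp(u) - 9)*exp(u)/(4*exp(4*u) + 4*exp(2*u) + 1)
(2) = 16*q + 2
(3) = 2
(4) = 0
(5) = 3.51*z^2 + 2.6*z + 1.74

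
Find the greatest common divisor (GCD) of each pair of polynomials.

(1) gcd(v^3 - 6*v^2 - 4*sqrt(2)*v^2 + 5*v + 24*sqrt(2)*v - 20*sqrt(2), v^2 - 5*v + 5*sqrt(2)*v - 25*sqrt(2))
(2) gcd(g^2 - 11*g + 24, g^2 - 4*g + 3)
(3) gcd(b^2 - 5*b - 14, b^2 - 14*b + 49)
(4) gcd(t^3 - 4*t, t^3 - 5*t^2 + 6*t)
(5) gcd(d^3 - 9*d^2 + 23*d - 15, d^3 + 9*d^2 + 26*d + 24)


(1) = gcd((v - 5)*(v - 1)*(v - 4*sqrt(2)), (v - 5)*(v + 5*sqrt(2))) = v - 5
(2) = g - 3
(3) = gcd((b - 7)*(b + 2), (b - 7)^2) = b - 7
(4) = t^2 - 2*t
(5) = gcd((d - 5)*(d - 3)*(d - 1), (d + 2)*(d + 3)*(d + 4)) = 1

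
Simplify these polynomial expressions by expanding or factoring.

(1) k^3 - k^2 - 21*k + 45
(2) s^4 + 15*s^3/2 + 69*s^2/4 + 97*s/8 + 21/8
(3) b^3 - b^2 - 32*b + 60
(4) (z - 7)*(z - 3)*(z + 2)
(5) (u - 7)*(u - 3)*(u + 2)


(1) = (k - 3)^2*(k + 5)
(2) = (s + 1/2)^2*(s + 3)*(s + 7/2)
(3) = (b - 5)*(b - 2)*(b + 6)
(4) = z^3 - 8*z^2 + z + 42
(5) = u^3 - 8*u^2 + u + 42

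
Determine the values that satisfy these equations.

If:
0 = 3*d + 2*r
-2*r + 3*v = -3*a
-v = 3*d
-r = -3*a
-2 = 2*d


Then:
No Solution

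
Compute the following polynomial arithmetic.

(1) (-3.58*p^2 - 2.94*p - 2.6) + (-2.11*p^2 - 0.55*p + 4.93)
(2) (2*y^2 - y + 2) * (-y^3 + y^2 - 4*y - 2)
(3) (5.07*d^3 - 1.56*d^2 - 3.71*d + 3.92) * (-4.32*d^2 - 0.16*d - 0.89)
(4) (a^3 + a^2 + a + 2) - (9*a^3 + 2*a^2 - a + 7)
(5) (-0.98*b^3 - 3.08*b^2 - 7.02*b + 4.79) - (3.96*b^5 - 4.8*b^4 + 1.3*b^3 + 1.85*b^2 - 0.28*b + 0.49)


(1) = -5.69*p^2 - 3.49*p + 2.33
(2) = -2*y^5 + 3*y^4 - 11*y^3 + 2*y^2 - 6*y - 4
(3) = -21.9024*d^5 + 5.928*d^4 + 11.7645*d^3 - 14.9524*d^2 + 2.6747*d - 3.4888
(4) = -8*a^3 - a^2 + 2*a - 5
(5) = -3.96*b^5 + 4.8*b^4 - 2.28*b^3 - 4.93*b^2 - 6.74*b + 4.3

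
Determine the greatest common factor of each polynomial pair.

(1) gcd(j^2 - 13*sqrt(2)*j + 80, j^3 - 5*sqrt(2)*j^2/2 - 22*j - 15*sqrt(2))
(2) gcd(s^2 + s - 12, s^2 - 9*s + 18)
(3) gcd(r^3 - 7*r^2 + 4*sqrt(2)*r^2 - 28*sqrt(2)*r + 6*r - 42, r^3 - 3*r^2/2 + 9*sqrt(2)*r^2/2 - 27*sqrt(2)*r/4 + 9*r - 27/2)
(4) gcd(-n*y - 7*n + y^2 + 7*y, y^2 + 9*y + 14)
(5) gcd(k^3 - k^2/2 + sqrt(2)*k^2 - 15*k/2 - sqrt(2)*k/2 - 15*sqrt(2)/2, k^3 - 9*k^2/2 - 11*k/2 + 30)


(1) = j - 5*sqrt(2)
(2) = gcd((s - 3)*(s + 4), (s - 6)*(s - 3)) = s - 3
(3) = gcd((r - 7)*(r + sqrt(2))*(r + 3*sqrt(2)), (r - 3/2)*(r + 3*sqrt(2)/2)*(r + 3*sqrt(2))) = r + 3*sqrt(2)
(4) = y + 7
(5) = k^2 - k/2 - 15/2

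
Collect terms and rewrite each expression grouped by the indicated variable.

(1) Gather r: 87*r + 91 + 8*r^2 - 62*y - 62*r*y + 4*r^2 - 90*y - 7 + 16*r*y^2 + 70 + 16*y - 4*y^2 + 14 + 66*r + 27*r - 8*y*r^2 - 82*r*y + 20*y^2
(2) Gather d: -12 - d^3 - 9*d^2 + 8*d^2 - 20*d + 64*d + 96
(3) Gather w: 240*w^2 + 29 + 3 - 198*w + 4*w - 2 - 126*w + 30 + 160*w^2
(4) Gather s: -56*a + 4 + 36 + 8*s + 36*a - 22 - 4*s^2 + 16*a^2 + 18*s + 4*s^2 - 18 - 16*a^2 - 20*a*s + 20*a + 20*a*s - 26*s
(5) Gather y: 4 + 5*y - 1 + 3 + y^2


(1) = r^2*(12 - 8*y) + r*(16*y^2 - 144*y + 180) + 16*y^2 - 136*y + 168
(2) = -d^3 - d^2 + 44*d + 84
(3) = 400*w^2 - 320*w + 60
(4) = 0
(5) = y^2 + 5*y + 6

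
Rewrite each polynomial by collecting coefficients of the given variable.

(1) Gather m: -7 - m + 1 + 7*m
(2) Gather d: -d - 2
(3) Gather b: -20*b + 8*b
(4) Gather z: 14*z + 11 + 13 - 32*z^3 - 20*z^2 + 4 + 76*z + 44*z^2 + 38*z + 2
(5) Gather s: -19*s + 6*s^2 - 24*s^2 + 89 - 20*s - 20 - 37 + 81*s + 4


(1) = 6*m - 6
(2) = -d - 2
(3) = -12*b
(4) = -32*z^3 + 24*z^2 + 128*z + 30
(5) = -18*s^2 + 42*s + 36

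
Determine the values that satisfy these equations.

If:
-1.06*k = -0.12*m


Then:
k = 0.113207547169811*m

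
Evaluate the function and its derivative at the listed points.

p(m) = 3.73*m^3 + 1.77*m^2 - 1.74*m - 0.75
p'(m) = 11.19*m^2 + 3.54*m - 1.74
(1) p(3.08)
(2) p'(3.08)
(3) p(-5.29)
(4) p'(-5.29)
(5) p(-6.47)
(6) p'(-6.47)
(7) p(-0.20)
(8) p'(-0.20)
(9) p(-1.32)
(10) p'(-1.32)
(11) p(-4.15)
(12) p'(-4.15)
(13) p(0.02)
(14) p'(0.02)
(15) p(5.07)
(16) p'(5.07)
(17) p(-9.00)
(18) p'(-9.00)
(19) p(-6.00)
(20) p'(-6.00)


(1) = 119.67
(2) = 115.32
(3) = -494.19
(4) = 292.68
(5) = -925.63
(6) = 443.78
(7) = -0.36
(8) = -2.00
(9) = -3.95
(10) = 13.08
(11) = -229.64
(12) = 176.29
(13) = -0.78
(14) = -1.66
(15) = 522.03
(16) = 303.85
(17) = -2560.89
(18) = 872.79
(19) = -732.27
(20) = 379.86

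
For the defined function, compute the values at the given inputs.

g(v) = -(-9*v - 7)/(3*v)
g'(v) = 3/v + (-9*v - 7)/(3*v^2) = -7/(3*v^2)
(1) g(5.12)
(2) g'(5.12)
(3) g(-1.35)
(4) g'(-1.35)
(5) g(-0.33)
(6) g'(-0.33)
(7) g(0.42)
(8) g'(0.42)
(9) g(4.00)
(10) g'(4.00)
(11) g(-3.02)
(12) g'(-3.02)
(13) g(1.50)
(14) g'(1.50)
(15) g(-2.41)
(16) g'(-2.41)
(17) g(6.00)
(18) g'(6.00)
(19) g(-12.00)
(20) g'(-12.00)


(1) = 3.46
(2) = -0.09
(3) = 1.27
(4) = -1.28
(5) = -4.07
(6) = -21.43
(7) = 8.56
(8) = -13.23
(9) = 3.58
(10) = -0.15
(11) = 2.23
(12) = -0.26
(13) = 4.56
(14) = -1.04
(15) = 2.03
(16) = -0.40
(17) = 3.39
(18) = -0.06
(19) = 2.81
(20) = -0.02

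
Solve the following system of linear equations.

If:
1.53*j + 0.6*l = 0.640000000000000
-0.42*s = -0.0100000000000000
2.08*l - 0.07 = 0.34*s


Then:
j = 0.40
l = 0.04
s = 0.02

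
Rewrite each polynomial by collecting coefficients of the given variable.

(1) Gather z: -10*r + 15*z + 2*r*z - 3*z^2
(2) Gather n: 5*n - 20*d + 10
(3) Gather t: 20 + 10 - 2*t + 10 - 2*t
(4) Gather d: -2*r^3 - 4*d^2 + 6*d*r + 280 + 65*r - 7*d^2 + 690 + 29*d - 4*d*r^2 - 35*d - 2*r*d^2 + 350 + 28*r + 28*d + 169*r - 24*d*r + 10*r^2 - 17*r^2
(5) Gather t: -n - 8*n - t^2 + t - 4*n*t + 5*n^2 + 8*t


(1) = -10*r - 3*z^2 + z*(2*r + 15)
(2) = -20*d + 5*n + 10
(3) = 40 - 4*t
(4) = d^2*(-2*r - 11) + d*(-4*r^2 - 18*r + 22) - 2*r^3 - 7*r^2 + 262*r + 1320
(5) = 5*n^2 - 9*n - t^2 + t*(9 - 4*n)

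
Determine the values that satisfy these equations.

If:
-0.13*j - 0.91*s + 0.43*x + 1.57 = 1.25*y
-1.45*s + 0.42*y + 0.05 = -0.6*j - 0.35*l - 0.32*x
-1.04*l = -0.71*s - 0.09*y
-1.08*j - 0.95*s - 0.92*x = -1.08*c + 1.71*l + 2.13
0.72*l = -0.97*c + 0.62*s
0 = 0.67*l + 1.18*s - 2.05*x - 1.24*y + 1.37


Then:
c = -0.13
j = -1.49
l = -0.04
s = -0.25
x = -0.38
y = 1.46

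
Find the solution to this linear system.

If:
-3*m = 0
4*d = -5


Then:
d = -5/4
m = 0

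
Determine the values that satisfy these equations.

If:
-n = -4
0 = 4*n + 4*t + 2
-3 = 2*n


Then:
No Solution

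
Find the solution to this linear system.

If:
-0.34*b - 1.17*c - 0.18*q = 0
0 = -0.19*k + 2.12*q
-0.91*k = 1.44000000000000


Then:
b = 0.0750814113744191 - 3.44117647058824*c
k = -1.58
q = -0.14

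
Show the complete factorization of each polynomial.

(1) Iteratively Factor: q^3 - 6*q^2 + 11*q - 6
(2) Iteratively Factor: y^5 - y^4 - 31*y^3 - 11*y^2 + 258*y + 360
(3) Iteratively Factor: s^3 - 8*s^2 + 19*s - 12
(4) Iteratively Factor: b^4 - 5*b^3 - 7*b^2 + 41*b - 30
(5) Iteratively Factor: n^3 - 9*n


(1) = (q - 2)*(q^2 - 4*q + 3) = (q - 3)*(q - 2)*(q - 1)
(2) = (y + 3)*(y^4 - 4*y^3 - 19*y^2 + 46*y + 120) = (y + 2)*(y + 3)*(y^3 - 6*y^2 - 7*y + 60) = (y - 4)*(y + 2)*(y + 3)*(y^2 - 2*y - 15) = (y - 4)*(y + 2)*(y + 3)^2*(y - 5)
(3) = (s - 4)*(s^2 - 4*s + 3) = (s - 4)*(s - 1)*(s - 3)
(4) = (b + 3)*(b^3 - 8*b^2 + 17*b - 10) = (b - 5)*(b + 3)*(b^2 - 3*b + 2) = (b - 5)*(b - 2)*(b + 3)*(b - 1)
(5) = (n + 3)*(n^2 - 3*n) = (n - 3)*(n + 3)*(n)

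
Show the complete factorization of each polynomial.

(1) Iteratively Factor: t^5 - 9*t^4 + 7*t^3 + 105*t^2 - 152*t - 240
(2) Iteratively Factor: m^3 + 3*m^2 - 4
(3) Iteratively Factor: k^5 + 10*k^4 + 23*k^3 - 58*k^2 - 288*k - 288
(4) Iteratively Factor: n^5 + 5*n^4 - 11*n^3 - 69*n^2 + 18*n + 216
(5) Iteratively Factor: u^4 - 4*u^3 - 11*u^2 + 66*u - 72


(1) = (t + 1)*(t^4 - 10*t^3 + 17*t^2 + 88*t - 240) = (t - 4)*(t + 1)*(t^3 - 6*t^2 - 7*t + 60) = (t - 5)*(t - 4)*(t + 1)*(t^2 - t - 12) = (t - 5)*(t - 4)^2*(t + 1)*(t + 3)
(2) = (m - 1)*(m^2 + 4*m + 4) = (m - 1)*(m + 2)*(m + 2)
(3) = (k + 2)*(k^4 + 8*k^3 + 7*k^2 - 72*k - 144) = (k + 2)*(k + 4)*(k^3 + 4*k^2 - 9*k - 36) = (k + 2)*(k + 3)*(k + 4)*(k^2 + k - 12) = (k + 2)*(k + 3)*(k + 4)^2*(k - 3)
(4) = (n - 3)*(n^4 + 8*n^3 + 13*n^2 - 30*n - 72) = (n - 3)*(n + 3)*(n^3 + 5*n^2 - 2*n - 24) = (n - 3)*(n + 3)^2*(n^2 + 2*n - 8) = (n - 3)*(n - 2)*(n + 3)^2*(n + 4)
(5) = (u - 3)*(u^3 - u^2 - 14*u + 24) = (u - 3)^2*(u^2 + 2*u - 8) = (u - 3)^2*(u + 4)*(u - 2)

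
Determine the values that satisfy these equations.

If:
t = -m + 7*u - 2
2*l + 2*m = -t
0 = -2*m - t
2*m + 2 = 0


Then:
l = 0
m = -1
t = 2
u = 3/7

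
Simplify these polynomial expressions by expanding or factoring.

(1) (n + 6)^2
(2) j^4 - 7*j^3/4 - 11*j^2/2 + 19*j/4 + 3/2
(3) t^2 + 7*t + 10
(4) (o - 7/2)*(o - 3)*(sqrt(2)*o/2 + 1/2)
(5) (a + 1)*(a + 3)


(1) = n^2 + 12*n + 36
(2) = (j - 3)*(j - 1)*(j + 1/4)*(j + 2)
(3) = (t + 2)*(t + 5)
(4) = sqrt(2)*o^3/2 - 13*sqrt(2)*o^2/4 + o^2/2 - 13*o/4 + 21*sqrt(2)*o/4 + 21/4
(5) = a^2 + 4*a + 3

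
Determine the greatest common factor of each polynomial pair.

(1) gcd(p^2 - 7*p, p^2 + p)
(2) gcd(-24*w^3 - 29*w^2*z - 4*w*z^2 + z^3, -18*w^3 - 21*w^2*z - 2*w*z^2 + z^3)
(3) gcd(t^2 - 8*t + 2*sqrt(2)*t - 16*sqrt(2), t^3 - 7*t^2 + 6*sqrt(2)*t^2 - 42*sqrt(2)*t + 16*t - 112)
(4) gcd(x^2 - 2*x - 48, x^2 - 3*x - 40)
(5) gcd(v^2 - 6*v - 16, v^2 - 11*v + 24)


(1) = p
(2) = 3*w^2 + 4*w*z + z^2
(3) = gcd((t - 8)*(t + 2*sqrt(2)), (t - 7)*(t + 2*sqrt(2))*(t + 4*sqrt(2))) = t + 2*sqrt(2)
(4) = gcd((x - 8)*(x + 6), (x - 8)*(x + 5)) = x - 8
(5) = gcd((v - 8)*(v + 2), (v - 8)*(v - 3)) = v - 8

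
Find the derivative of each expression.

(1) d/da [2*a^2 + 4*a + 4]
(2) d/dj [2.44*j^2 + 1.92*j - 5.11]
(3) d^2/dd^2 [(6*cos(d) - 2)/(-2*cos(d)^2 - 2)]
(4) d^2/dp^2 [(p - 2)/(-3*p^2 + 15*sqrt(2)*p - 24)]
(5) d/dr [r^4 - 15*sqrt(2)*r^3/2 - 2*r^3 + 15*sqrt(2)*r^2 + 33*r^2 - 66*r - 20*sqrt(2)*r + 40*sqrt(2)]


(1) = 4*a + 4
(2) = 4.88*j + 1.92
(3) = ((8 - 24*cos(d))*sin(d)^2*cos(d)^2 + 3*(cos(d)^2 + 1)^2*cos(d) + 2*(cos(d)^2 + 1)*(cos(2*d) - 3*cos(3*d)))/(cos(d)^2 + 1)^3
(4) = 2*(-(p - 2)*(2*p - 5*sqrt(2))^2 + (3*p - 5*sqrt(2) - 2)*(p^2 - 5*sqrt(2)*p + 8))/(3*(p^2 - 5*sqrt(2)*p + 8)^3)
(5) = 4*r^3 - 45*sqrt(2)*r^2/2 - 6*r^2 + 30*sqrt(2)*r + 66*r - 66 - 20*sqrt(2)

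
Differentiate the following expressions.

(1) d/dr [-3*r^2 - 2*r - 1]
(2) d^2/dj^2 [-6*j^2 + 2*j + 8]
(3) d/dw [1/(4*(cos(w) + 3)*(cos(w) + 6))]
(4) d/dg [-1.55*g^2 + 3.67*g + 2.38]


(1) = -6*r - 2
(2) = -12
(3) = (2*cos(w) + 9)*sin(w)/(4*(cos(w) + 3)^2*(cos(w) + 6)^2)
(4) = 3.67 - 3.1*g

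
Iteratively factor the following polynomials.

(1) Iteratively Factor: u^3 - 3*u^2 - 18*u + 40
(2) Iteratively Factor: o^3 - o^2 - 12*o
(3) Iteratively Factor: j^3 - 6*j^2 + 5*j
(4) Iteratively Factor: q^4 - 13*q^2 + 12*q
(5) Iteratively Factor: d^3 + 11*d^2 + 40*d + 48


(1) = (u - 2)*(u^2 - u - 20) = (u - 5)*(u - 2)*(u + 4)
(2) = (o + 3)*(o^2 - 4*o) = (o - 4)*(o + 3)*(o)
(3) = (j)*(j^2 - 6*j + 5) = j*(j - 1)*(j - 5)
(4) = (q)*(q^3 - 13*q + 12) = q*(q - 1)*(q^2 + q - 12) = q*(q - 3)*(q - 1)*(q + 4)
(5) = (d + 4)*(d^2 + 7*d + 12) = (d + 3)*(d + 4)*(d + 4)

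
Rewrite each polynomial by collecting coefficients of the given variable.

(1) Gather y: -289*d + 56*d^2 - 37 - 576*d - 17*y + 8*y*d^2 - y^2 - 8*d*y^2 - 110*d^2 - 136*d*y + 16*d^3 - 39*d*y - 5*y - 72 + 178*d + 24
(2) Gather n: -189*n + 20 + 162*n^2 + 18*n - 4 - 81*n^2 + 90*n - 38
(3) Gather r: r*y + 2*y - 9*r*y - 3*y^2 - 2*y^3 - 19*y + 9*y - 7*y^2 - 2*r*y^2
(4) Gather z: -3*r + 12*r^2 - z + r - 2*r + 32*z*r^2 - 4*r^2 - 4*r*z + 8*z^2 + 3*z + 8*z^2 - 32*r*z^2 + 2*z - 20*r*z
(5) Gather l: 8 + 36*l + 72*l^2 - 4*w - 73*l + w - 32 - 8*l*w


(1) = 16*d^3 - 54*d^2 - 687*d + y^2*(-8*d - 1) + y*(8*d^2 - 175*d - 22) - 85
(2) = 81*n^2 - 81*n - 22
(3) = r*(-2*y^2 - 8*y) - 2*y^3 - 10*y^2 - 8*y
(4) = 8*r^2 - 4*r + z^2*(16 - 32*r) + z*(32*r^2 - 24*r + 4)
(5) = 72*l^2 + l*(-8*w - 37) - 3*w - 24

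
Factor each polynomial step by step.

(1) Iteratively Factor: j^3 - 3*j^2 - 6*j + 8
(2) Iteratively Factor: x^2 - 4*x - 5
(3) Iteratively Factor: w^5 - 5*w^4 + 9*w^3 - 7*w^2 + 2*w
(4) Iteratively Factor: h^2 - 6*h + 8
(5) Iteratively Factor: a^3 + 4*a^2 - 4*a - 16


(1) = (j + 2)*(j^2 - 5*j + 4) = (j - 4)*(j + 2)*(j - 1)
(2) = (x + 1)*(x - 5)
(3) = (w)*(w^4 - 5*w^3 + 9*w^2 - 7*w + 2) = w*(w - 1)*(w^3 - 4*w^2 + 5*w - 2) = w*(w - 1)^2*(w^2 - 3*w + 2) = w*(w - 2)*(w - 1)^2*(w - 1)
(4) = (h - 2)*(h - 4)
(5) = (a - 2)*(a^2 + 6*a + 8) = (a - 2)*(a + 4)*(a + 2)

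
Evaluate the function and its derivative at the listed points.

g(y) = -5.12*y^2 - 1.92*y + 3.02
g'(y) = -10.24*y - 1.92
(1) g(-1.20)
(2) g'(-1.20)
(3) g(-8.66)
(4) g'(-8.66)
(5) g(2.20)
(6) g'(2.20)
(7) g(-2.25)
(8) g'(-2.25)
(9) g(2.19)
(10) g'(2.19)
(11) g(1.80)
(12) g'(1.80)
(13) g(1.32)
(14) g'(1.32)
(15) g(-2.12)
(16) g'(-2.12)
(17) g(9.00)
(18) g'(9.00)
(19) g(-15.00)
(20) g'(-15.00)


(1) = -2.05
(2) = 10.37
(3) = -364.33
(4) = 86.76
(5) = -25.98
(6) = -24.45
(7) = -18.58
(8) = 21.12
(9) = -25.74
(10) = -24.35
(11) = -17.02
(12) = -20.35
(13) = -8.44
(14) = -15.44
(15) = -15.92
(16) = 19.79
(17) = -428.98
(18) = -94.08
(19) = -1120.18
(20) = 151.68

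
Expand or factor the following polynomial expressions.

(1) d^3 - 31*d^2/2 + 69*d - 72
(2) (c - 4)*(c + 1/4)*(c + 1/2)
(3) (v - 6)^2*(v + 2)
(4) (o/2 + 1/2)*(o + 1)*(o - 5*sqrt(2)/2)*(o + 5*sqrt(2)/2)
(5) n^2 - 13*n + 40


(1) = (d - 8)*(d - 6)*(d - 3/2)
(2) = c^3 - 13*c^2/4 - 23*c/8 - 1/2
(3) = v^3 - 10*v^2 + 12*v + 72
(4) = o^4/2 + o^3 - 23*o^2/4 - 25*o/2 - 25/4
(5) = (n - 8)*(n - 5)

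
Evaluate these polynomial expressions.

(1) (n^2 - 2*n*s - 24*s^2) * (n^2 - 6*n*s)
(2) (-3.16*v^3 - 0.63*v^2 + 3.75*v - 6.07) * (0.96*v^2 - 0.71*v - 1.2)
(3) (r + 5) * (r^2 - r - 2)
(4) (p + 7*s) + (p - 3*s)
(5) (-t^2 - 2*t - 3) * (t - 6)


(1) = n^4 - 8*n^3*s - 12*n^2*s^2 + 144*n*s^3
(2) = -3.0336*v^5 + 1.6388*v^4 + 7.8393*v^3 - 7.7337*v^2 - 0.1903*v + 7.284
(3) = r^3 + 4*r^2 - 7*r - 10
(4) = 2*p + 4*s
(5) = -t^3 + 4*t^2 + 9*t + 18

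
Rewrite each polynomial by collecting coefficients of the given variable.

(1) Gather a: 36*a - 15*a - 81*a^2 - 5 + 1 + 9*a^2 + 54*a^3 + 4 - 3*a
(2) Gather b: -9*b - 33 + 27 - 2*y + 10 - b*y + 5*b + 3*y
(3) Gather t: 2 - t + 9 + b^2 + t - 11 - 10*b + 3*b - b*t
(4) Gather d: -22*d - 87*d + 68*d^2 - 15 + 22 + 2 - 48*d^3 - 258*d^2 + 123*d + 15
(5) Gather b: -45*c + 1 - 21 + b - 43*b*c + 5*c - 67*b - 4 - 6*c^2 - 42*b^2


(1) = 54*a^3 - 72*a^2 + 18*a
(2) = b*(-y - 4) + y + 4
(3) = b^2 - b*t - 7*b
(4) = -48*d^3 - 190*d^2 + 14*d + 24
(5) = -42*b^2 + b*(-43*c - 66) - 6*c^2 - 40*c - 24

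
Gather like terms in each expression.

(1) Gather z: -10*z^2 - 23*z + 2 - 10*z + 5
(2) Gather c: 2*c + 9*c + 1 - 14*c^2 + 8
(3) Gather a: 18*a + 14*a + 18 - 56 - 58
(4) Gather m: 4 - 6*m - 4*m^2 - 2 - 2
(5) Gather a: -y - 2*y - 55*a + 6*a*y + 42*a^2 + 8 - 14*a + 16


(1) = -10*z^2 - 33*z + 7
(2) = -14*c^2 + 11*c + 9
(3) = 32*a - 96
(4) = -4*m^2 - 6*m
(5) = 42*a^2 + a*(6*y - 69) - 3*y + 24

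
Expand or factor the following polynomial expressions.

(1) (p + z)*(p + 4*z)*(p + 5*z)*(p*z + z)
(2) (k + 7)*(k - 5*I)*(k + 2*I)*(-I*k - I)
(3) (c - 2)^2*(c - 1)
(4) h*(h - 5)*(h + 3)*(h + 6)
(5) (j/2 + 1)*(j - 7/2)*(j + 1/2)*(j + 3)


(1) = p^4*z + 10*p^3*z^2 + p^3*z + 29*p^2*z^3 + 10*p^2*z^2 + 20*p*z^4 + 29*p*z^3 + 20*z^4
(2) = -I*k^4 - 3*k^3 - 8*I*k^3 - 24*k^2 - 17*I*k^2 - 21*k - 80*I*k - 70*I
(3) = c^3 - 5*c^2 + 8*c - 4
(4) = h^4 + 4*h^3 - 27*h^2 - 90*h
(5) = j^4/2 + j^3 - 43*j^2/8 - 107*j/8 - 21/4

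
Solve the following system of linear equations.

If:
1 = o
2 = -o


Then:
No Solution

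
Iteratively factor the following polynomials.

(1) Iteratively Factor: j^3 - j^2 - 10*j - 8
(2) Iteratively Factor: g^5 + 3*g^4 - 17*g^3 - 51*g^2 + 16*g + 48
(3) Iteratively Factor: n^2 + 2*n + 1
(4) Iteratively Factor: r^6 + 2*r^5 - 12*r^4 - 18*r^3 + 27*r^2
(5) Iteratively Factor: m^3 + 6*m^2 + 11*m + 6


(1) = (j - 4)*(j^2 + 3*j + 2) = (j - 4)*(j + 1)*(j + 2)
(2) = (g + 3)*(g^4 - 17*g^2 + 16) = (g + 1)*(g + 3)*(g^3 - g^2 - 16*g + 16) = (g - 4)*(g + 1)*(g + 3)*(g^2 + 3*g - 4) = (g - 4)*(g - 1)*(g + 1)*(g + 3)*(g + 4)
(3) = (n + 1)*(n + 1)
(4) = (r)*(r^5 + 2*r^4 - 12*r^3 - 18*r^2 + 27*r) = r*(r + 3)*(r^4 - r^3 - 9*r^2 + 9*r) = r*(r - 3)*(r + 3)*(r^3 + 2*r^2 - 3*r) = r^2*(r - 3)*(r + 3)*(r^2 + 2*r - 3) = r^2*(r - 3)*(r - 1)*(r + 3)*(r + 3)
(5) = (m + 1)*(m^2 + 5*m + 6) = (m + 1)*(m + 3)*(m + 2)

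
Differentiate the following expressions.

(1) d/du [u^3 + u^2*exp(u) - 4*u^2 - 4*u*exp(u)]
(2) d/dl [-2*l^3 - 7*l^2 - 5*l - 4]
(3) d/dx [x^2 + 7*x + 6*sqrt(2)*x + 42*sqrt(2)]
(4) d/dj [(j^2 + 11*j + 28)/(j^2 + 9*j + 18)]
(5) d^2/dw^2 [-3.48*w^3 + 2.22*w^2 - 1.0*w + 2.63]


(1) = u^2*exp(u) + 3*u^2 - 2*u*exp(u) - 8*u - 4*exp(u)
(2) = -6*l^2 - 14*l - 5
(3) = 2*x + 7 + 6*sqrt(2)
(4) = 2*(-j^2 - 10*j - 27)/(j^4 + 18*j^3 + 117*j^2 + 324*j + 324)
(5) = 4.44 - 20.88*w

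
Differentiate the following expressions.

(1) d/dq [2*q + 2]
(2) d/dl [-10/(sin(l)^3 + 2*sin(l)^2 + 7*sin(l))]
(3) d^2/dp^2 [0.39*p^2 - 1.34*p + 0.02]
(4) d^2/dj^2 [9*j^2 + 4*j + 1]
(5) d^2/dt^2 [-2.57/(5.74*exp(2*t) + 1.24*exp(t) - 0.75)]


(1) = 2
(2) = 10*(3*cos(l) + 4/tan(l) + 7*cos(l)/sin(l)^2)/(sin(l)^2 + 2*sin(l) + 7)^2
(3) = 0.780000000000000
(4) = 18
(5) = (-2.57*(11.48*exp(t) + 1.24)*(22.96*exp(t) + 2.48)*exp(t) + (59.0072*exp(t) + 3.1868)*(5.74*exp(2*t) + 1.24*exp(t) - 0.75))*exp(t)/(5.74*exp(2*t) + 1.24*exp(t) - 0.75)^3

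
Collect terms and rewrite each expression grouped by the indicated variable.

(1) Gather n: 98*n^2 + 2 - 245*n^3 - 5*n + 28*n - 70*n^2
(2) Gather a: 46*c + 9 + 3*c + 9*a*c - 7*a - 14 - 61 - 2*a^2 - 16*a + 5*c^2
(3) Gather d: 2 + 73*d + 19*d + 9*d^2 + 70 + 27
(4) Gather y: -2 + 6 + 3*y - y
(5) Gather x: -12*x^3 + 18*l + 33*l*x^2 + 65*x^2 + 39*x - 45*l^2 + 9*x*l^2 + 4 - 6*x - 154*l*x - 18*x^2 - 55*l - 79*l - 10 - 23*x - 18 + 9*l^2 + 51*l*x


(1) = -245*n^3 + 28*n^2 + 23*n + 2
(2) = -2*a^2 + a*(9*c - 23) + 5*c^2 + 49*c - 66
(3) = 9*d^2 + 92*d + 99
(4) = 2*y + 4
(5) = -36*l^2 - 116*l - 12*x^3 + x^2*(33*l + 47) + x*(9*l^2 - 103*l + 10) - 24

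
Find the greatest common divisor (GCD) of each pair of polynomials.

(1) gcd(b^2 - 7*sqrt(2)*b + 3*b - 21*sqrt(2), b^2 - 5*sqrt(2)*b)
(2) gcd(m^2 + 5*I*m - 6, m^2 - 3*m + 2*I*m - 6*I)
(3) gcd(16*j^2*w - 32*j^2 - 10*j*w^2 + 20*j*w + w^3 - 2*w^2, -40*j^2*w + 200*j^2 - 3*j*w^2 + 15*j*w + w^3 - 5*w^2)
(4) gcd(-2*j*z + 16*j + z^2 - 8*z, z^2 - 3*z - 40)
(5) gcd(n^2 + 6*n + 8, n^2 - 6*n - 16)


(1) = 1
(2) = gcd((m + 2*I)*(m + 3*I), (m - 3)*(m + 2*I)) = m + 2*I
(3) = gcd((-8*j + w)*(-2*j + w)*(w - 2), (-8*j + w)*(5*j + w)*(w - 5)) = -8*j + w
(4) = gcd((-2*j + z)*(z - 8), (z - 8)*(z + 5)) = z - 8
(5) = gcd((n + 2)*(n + 4), (n - 8)*(n + 2)) = n + 2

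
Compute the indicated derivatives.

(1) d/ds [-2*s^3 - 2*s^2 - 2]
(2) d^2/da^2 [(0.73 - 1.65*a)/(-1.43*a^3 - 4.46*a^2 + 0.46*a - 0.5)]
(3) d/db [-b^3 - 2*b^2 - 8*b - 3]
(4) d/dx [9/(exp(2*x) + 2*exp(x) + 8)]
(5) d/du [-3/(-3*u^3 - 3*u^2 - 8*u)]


(1) = 2*s*(-3*s - 2)
(2) = (20.24451*a^5 + 45.226896*a^4 - 6.679684*a^3 - 98.401044*a^2 - 9.959292*a + 3.705864)/(2.924207*a^9 + 27.360762*a^8 + 82.513002*a^7 + 74.181158*a^6 - 7.409244*a^5 + 30.695208*a^4 - 5.179636*a^3 + 3.6624*a^2 - 0.345*a + 0.125)
(3) = -3*b^2 - 4*b - 8
(4) = -18*(exp(x) + 1)*exp(x)/(exp(2*x) + 2*exp(x) + 8)^2
(5) = 3*(-9*u^2 - 6*u - 8)/(u^2*(3*u^2 + 3*u + 8)^2)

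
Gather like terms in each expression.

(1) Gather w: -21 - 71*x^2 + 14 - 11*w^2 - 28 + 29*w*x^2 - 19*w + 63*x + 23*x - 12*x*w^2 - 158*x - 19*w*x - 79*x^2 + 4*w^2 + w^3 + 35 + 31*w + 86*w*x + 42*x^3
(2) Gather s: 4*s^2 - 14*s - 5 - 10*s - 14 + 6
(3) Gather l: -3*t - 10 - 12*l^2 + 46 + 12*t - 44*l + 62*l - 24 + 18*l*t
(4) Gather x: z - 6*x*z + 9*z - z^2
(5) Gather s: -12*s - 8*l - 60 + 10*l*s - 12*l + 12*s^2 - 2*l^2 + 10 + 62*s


(1) = w^3 + w^2*(-12*x - 7) + w*(29*x^2 + 67*x + 12) + 42*x^3 - 150*x^2 - 72*x
(2) = 4*s^2 - 24*s - 13
(3) = -12*l^2 + l*(18*t + 18) + 9*t + 12
(4) = -6*x*z - z^2 + 10*z
(5) = -2*l^2 - 20*l + 12*s^2 + s*(10*l + 50) - 50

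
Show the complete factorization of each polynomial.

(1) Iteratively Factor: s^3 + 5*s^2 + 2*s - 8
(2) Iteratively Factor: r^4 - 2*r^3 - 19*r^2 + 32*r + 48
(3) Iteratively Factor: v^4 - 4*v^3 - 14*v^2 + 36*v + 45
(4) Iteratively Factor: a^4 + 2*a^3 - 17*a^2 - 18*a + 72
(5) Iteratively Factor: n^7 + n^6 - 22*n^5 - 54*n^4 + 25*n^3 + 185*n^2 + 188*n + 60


(1) = (s + 2)*(s^2 + 3*s - 4) = (s - 1)*(s + 2)*(s + 4)
(2) = (r - 3)*(r^3 + r^2 - 16*r - 16) = (r - 4)*(r - 3)*(r^2 + 5*r + 4) = (r - 4)*(r - 3)*(r + 1)*(r + 4)
(3) = (v + 3)*(v^3 - 7*v^2 + 7*v + 15) = (v - 3)*(v + 3)*(v^2 - 4*v - 5) = (v - 5)*(v - 3)*(v + 3)*(v + 1)
(4) = (a - 2)*(a^3 + 4*a^2 - 9*a - 36) = (a - 3)*(a - 2)*(a^2 + 7*a + 12) = (a - 3)*(a - 2)*(a + 4)*(a + 3)
(5) = (n + 1)*(n^6 - 22*n^4 - 32*n^3 + 57*n^2 + 128*n + 60) = (n + 1)^2*(n^5 - n^4 - 21*n^3 - 11*n^2 + 68*n + 60) = (n + 1)^2*(n + 2)*(n^4 - 3*n^3 - 15*n^2 + 19*n + 30) = (n + 1)^2*(n + 2)*(n + 3)*(n^3 - 6*n^2 + 3*n + 10) = (n - 2)*(n + 1)^2*(n + 2)*(n + 3)*(n^2 - 4*n - 5) = (n - 2)*(n + 1)^3*(n + 2)*(n + 3)*(n - 5)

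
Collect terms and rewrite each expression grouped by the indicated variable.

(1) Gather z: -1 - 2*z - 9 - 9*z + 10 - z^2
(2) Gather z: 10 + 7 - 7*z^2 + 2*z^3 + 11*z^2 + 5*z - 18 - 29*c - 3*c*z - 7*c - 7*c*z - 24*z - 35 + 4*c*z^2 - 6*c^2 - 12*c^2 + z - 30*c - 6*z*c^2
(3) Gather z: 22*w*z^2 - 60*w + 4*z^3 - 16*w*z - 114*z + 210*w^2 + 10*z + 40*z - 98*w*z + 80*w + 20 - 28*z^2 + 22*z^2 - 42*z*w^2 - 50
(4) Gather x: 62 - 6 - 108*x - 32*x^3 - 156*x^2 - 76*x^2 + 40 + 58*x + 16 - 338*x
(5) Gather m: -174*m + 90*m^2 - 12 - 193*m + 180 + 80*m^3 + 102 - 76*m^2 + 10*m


(1) = -z^2 - 11*z
(2) = -18*c^2 - 66*c + 2*z^3 + z^2*(4*c + 4) + z*(-6*c^2 - 10*c - 18) - 36
(3) = 210*w^2 + 20*w + 4*z^3 + z^2*(22*w - 6) + z*(-42*w^2 - 114*w - 64) - 30
(4) = -32*x^3 - 232*x^2 - 388*x + 112
(5) = 80*m^3 + 14*m^2 - 357*m + 270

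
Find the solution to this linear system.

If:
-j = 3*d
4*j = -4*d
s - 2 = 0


Then:
d = 0
j = 0
s = 2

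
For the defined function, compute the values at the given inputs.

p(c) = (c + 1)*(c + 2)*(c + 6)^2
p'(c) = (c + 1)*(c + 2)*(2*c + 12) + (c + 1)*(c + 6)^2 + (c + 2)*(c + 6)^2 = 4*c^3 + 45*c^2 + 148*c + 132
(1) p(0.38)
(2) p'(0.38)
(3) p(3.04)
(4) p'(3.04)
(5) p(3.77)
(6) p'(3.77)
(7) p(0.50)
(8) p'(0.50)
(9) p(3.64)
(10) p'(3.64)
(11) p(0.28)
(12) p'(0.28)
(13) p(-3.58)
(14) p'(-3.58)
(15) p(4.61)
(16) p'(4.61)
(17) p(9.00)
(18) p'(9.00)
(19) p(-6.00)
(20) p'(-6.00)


(1) = 133.69
(2) = 194.96
(3) = 1663.98
(4) = 1110.17
(5) = 2627.14
(6) = 1543.87
(7) = 158.44
(8) = 217.75
(9) = 2431.93
(10) = 1459.87
(11) = 115.10
(12) = 177.06
(13) = 23.87
(14) = -4.63
(15) = 4174.41
(16) = 2162.51
(17) = 24750.00
(18) = 8025.00
(19) = 0.00
(20) = 0.00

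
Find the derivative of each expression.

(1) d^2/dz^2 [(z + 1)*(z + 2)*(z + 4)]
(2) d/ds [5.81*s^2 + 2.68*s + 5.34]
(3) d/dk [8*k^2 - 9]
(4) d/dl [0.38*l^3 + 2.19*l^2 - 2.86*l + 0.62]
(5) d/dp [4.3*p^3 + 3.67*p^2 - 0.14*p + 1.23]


(1) = 6*z + 14
(2) = 11.62*s + 2.68
(3) = 16*k
(4) = 1.14*l^2 + 4.38*l - 2.86
(5) = 12.9*p^2 + 7.34*p - 0.14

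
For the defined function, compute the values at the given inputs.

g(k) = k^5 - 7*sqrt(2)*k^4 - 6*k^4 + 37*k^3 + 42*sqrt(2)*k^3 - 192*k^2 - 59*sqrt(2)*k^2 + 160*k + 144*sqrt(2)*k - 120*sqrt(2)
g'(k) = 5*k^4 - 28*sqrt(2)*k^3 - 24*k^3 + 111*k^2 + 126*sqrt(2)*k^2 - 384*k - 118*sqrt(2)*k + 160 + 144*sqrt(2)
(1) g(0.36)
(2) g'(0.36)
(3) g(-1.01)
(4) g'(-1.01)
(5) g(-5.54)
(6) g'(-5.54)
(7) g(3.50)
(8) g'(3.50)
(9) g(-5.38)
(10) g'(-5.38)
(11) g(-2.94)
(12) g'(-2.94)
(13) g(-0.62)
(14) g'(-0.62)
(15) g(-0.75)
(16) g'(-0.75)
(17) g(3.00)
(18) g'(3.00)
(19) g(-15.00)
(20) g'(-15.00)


(1) = -70.25
(2) = 199.93
(3) = -934.88
(4) = 1285.76
(5) = -47223.93
(6) = 27814.77
(7) = 1.26
(8) = 1.71
(9) = -42937.05
(10) = 25790.25
(11) = -7476.80
(12) = 6472.60
(13) = -526.46
(14) = 832.25
(15) = -643.31
(16) = 967.89
(17) = 0.15
(18) = 1.59
(19) = -1957224.80
(20) = 541462.94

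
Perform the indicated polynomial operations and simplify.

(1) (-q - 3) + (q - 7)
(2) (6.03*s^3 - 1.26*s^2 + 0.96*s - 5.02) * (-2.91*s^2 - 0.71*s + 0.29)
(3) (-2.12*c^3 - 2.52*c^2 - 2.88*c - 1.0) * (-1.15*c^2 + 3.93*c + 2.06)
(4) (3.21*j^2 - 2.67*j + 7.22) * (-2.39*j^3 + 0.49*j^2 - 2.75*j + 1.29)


(1) = -10
(2) = -17.5473*s^5 - 0.6147*s^4 - 0.1503*s^3 + 13.5612*s^2 + 3.8426*s - 1.4558
(3) = 2.438*c^5 - 5.4336*c^4 - 10.9588*c^3 - 15.3596*c^2 - 9.8628*c - 2.06
(4) = -7.6719*j^5 + 7.9542*j^4 - 27.3916*j^3 + 15.0212*j^2 - 23.2993*j + 9.3138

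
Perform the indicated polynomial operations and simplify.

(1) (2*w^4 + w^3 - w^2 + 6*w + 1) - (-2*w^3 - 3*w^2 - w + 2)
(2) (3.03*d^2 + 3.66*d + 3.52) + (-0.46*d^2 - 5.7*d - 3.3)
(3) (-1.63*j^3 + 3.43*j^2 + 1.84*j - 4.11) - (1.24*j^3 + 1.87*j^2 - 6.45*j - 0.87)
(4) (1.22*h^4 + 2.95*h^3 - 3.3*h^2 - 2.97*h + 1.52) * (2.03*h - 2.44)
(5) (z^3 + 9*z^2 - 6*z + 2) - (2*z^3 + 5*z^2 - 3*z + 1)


(1) = 2*w^4 + 3*w^3 + 2*w^2 + 7*w - 1
(2) = 2.57*d^2 - 2.04*d + 0.22
(3) = -2.87*j^3 + 1.56*j^2 + 8.29*j - 3.24
(4) = 2.4766*h^5 + 3.0117*h^4 - 13.897*h^3 + 2.0229*h^2 + 10.3324*h - 3.7088
(5) = -z^3 + 4*z^2 - 3*z + 1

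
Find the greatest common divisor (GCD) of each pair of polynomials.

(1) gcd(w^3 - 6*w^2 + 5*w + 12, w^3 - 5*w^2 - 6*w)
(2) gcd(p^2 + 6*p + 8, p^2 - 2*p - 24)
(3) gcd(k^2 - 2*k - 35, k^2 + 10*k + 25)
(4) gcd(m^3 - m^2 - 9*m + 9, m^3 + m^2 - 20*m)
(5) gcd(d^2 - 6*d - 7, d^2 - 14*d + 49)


(1) = gcd((w - 4)*(w - 3)*(w + 1), w*(w - 6)*(w + 1)) = w + 1
(2) = p + 4
(3) = gcd((k - 7)*(k + 5), (k + 5)^2) = k + 5
(4) = 1
(5) = gcd((d - 7)*(d + 1), (d - 7)^2) = d - 7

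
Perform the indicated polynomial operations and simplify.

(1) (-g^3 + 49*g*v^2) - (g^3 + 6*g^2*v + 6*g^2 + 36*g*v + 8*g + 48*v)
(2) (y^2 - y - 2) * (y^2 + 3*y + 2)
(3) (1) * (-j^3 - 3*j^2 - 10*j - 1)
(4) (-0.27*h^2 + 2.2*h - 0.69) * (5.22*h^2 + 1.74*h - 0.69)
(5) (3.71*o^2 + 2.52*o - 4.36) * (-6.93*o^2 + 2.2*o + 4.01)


(1) = -2*g^3 - 6*g^2*v - 6*g^2 + 49*g*v^2 - 36*g*v - 8*g - 48*v
(2) = y^4 + 2*y^3 - 3*y^2 - 8*y - 4
(3) = -j^3 - 3*j^2 - 10*j - 1
(4) = -1.4094*h^4 + 11.0142*h^3 + 0.4125*h^2 - 2.7186*h + 0.4761
(5) = -25.7103*o^4 - 9.3016*o^3 + 50.6359*o^2 + 0.5132*o - 17.4836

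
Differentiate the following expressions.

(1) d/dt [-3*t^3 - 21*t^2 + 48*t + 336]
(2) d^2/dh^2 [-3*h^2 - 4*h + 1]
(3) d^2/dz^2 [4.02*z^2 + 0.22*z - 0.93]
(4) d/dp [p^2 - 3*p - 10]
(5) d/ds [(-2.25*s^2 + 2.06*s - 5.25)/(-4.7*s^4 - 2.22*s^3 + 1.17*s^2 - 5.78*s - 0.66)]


(1) = -9*t^2 - 42*t + 48
(2) = -6
(3) = 8.04000000000000
(4) = 2*p - 3
(5) = (-21.15*s^5 + 24.051*s^4 - 89.5536*s^3 - 24.3702*s^2 + 15.255*s - 31.7046)/(22.09*s^8 + 20.868*s^7 - 6.0696*s^6 + 49.1372*s^5 + 33.2361*s^4 - 10.5948*s^3 + 31.864*s^2 + 7.6296*s + 0.4356)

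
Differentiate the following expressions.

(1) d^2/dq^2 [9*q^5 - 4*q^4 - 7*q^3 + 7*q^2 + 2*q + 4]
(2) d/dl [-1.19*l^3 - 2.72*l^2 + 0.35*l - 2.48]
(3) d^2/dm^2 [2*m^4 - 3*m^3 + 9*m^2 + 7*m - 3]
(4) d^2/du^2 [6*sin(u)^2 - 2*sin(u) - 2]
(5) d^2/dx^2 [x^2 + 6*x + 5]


(1) = 180*q^3 - 48*q^2 - 42*q + 14
(2) = -3.57*l^2 - 5.44*l + 0.35
(3) = 24*m^2 - 18*m + 18
(4) = 2*sin(u) + 12*cos(2*u)
(5) = 2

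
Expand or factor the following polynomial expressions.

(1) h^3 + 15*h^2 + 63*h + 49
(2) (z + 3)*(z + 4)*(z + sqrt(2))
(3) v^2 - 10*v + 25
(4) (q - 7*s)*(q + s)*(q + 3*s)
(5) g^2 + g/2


(1) = (h + 1)*(h + 7)^2
(2) = z^3 + sqrt(2)*z^2 + 7*z^2 + 7*sqrt(2)*z + 12*z + 12*sqrt(2)
(3) = (v - 5)^2
(4) = q^3 - 3*q^2*s - 25*q*s^2 - 21*s^3
(5) = g*(g + 1/2)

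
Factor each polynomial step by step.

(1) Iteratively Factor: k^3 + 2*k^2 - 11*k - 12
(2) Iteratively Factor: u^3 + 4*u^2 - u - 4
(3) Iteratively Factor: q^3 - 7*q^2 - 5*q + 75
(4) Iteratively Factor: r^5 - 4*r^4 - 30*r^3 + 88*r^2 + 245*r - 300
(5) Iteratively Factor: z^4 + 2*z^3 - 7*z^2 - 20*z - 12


(1) = (k - 3)*(k^2 + 5*k + 4) = (k - 3)*(k + 1)*(k + 4)
(2) = (u + 4)*(u^2 - 1) = (u - 1)*(u + 4)*(u + 1)
(3) = (q - 5)*(q^2 - 2*q - 15) = (q - 5)*(q + 3)*(q - 5)
(4) = (r + 3)*(r^4 - 7*r^3 - 9*r^2 + 115*r - 100) = (r + 3)*(r + 4)*(r^3 - 11*r^2 + 35*r - 25) = (r - 5)*(r + 3)*(r + 4)*(r^2 - 6*r + 5) = (r - 5)*(r - 1)*(r + 3)*(r + 4)*(r - 5)
(5) = (z + 2)*(z^3 - 7*z - 6) = (z - 3)*(z + 2)*(z^2 + 3*z + 2) = (z - 3)*(z + 2)^2*(z + 1)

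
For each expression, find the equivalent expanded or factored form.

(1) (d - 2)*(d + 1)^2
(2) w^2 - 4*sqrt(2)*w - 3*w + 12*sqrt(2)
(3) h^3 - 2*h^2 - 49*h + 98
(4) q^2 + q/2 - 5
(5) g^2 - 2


(1) = d^3 - 3*d - 2
(2) = (w - 3)*(w - 4*sqrt(2))
(3) = (h - 7)*(h - 2)*(h + 7)
(4) = (q - 2)*(q + 5/2)
(5) = (g - sqrt(2))*(g + sqrt(2))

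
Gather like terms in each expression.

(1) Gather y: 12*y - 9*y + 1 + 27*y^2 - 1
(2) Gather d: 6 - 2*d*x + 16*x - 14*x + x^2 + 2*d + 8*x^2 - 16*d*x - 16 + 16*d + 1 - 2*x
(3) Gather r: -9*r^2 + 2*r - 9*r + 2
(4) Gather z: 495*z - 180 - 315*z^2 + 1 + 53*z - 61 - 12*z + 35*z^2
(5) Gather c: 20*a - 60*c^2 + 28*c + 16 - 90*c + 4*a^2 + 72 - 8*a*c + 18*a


(1) = 27*y^2 + 3*y
(2) = d*(18 - 18*x) + 9*x^2 - 9
(3) = -9*r^2 - 7*r + 2
(4) = -280*z^2 + 536*z - 240
(5) = 4*a^2 + 38*a - 60*c^2 + c*(-8*a - 62) + 88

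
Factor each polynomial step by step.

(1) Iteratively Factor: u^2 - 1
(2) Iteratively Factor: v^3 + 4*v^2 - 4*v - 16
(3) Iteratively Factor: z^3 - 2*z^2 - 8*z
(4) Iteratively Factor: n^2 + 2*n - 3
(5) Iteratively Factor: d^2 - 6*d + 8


(1) = (u + 1)*(u - 1)
(2) = (v + 2)*(v^2 + 2*v - 8) = (v + 2)*(v + 4)*(v - 2)
(3) = (z - 4)*(z^2 + 2*z) = z*(z - 4)*(z + 2)
(4) = (n - 1)*(n + 3)
(5) = (d - 2)*(d - 4)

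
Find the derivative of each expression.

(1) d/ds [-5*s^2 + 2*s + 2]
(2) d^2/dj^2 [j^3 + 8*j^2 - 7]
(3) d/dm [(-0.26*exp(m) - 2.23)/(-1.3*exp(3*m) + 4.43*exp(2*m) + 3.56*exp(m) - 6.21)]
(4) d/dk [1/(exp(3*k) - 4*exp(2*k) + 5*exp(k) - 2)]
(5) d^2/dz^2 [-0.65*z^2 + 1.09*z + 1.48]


(1) = 2 - 10*s
(2) = 6*j + 16
(3) = (-0.676*exp(3*m) - 7.5452*exp(2*m) + 19.7578*exp(m) + 9.5534)*exp(m)/(1.69*exp(6*m) - 11.518*exp(5*m) + 10.3689*exp(4*m) + 47.6876*exp(3*m) - 42.347*exp(2*m) - 44.2152*exp(m) + 38.5641)
(4) = (-3*exp(2*k) + 8*exp(k) - 5)*exp(k)/(exp(3*k) - 4*exp(2*k) + 5*exp(k) - 2)^2
(5) = -1.30000000000000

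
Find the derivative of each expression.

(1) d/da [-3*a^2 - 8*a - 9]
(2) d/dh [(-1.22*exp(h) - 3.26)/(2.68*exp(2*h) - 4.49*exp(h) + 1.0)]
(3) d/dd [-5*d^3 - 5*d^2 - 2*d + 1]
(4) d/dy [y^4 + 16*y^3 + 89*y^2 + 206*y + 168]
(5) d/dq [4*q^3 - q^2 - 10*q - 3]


(1) = -6*a - 8
(2) = (3.2696*exp(2*h) + 17.4736*exp(h) - 15.8574)*exp(h)/(7.1824*exp(4*h) - 24.0664*exp(3*h) + 25.5201*exp(2*h) - 8.98*exp(h) + 1.0)
(3) = -15*d^2 - 10*d - 2
(4) = 4*y^3 + 48*y^2 + 178*y + 206
(5) = 12*q^2 - 2*q - 10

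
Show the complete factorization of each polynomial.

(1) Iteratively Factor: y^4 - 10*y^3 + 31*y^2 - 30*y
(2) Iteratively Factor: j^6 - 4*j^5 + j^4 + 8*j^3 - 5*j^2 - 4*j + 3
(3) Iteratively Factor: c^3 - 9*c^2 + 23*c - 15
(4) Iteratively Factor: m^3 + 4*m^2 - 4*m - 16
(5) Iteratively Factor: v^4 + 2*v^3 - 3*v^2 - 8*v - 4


(1) = (y - 3)*(y^3 - 7*y^2 + 10*y) = (y - 3)*(y - 2)*(y^2 - 5*y) = (y - 5)*(y - 3)*(y - 2)*(y)
(2) = (j + 1)*(j^5 - 5*j^4 + 6*j^3 + 2*j^2 - 7*j + 3) = (j + 1)^2*(j^4 - 6*j^3 + 12*j^2 - 10*j + 3) = (j - 1)*(j + 1)^2*(j^3 - 5*j^2 + 7*j - 3) = (j - 1)^2*(j + 1)^2*(j^2 - 4*j + 3) = (j - 3)*(j - 1)^2*(j + 1)^2*(j - 1)
(3) = (c - 5)*(c^2 - 4*c + 3) = (c - 5)*(c - 3)*(c - 1)
(4) = (m + 2)*(m^2 + 2*m - 8) = (m - 2)*(m + 2)*(m + 4)
(5) = (v + 1)*(v^3 + v^2 - 4*v - 4) = (v + 1)*(v + 2)*(v^2 - v - 2) = (v - 2)*(v + 1)*(v + 2)*(v + 1)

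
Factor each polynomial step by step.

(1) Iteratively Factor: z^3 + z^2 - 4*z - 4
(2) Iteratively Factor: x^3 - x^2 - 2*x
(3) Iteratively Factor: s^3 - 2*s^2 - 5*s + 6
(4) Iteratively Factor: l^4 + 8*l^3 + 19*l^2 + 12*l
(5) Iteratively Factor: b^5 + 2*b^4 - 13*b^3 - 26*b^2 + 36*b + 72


(1) = (z + 1)*(z^2 - 4) = (z + 1)*(z + 2)*(z - 2)
(2) = (x + 1)*(x^2 - 2*x) = (x - 2)*(x + 1)*(x)
(3) = (s + 2)*(s^2 - 4*s + 3) = (s - 1)*(s + 2)*(s - 3)
(4) = (l + 4)*(l^3 + 4*l^2 + 3*l) = (l + 3)*(l + 4)*(l^2 + l) = (l + 1)*(l + 3)*(l + 4)*(l)
(5) = (b + 3)*(b^4 - b^3 - 10*b^2 + 4*b + 24) = (b + 2)*(b + 3)*(b^3 - 3*b^2 - 4*b + 12) = (b - 3)*(b + 2)*(b + 3)*(b^2 - 4) = (b - 3)*(b - 2)*(b + 2)*(b + 3)*(b + 2)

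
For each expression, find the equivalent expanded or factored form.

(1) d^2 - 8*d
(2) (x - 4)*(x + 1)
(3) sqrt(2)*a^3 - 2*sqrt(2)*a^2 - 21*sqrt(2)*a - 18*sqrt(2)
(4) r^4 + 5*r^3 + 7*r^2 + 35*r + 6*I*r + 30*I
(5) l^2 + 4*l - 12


(1) = d*(d - 8)
(2) = x^2 - 3*x - 4
(3) = (a - 6)*(a + 3)*(sqrt(2)*a + sqrt(2))
(4) = (r + 5)*(r - 3*I)*(r + I)*(r + 2*I)
(5) = (l - 2)*(l + 6)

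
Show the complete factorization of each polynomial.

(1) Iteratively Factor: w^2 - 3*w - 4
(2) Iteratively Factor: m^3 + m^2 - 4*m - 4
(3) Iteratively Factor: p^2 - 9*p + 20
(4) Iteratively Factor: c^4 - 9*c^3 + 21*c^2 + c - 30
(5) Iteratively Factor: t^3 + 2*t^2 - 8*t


(1) = (w - 4)*(w + 1)
(2) = (m - 2)*(m^2 + 3*m + 2) = (m - 2)*(m + 2)*(m + 1)
(3) = (p - 5)*(p - 4)
(4) = (c + 1)*(c^3 - 10*c^2 + 31*c - 30) = (c - 2)*(c + 1)*(c^2 - 8*c + 15) = (c - 5)*(c - 2)*(c + 1)*(c - 3)
(5) = (t)*(t^2 + 2*t - 8) = t*(t + 4)*(t - 2)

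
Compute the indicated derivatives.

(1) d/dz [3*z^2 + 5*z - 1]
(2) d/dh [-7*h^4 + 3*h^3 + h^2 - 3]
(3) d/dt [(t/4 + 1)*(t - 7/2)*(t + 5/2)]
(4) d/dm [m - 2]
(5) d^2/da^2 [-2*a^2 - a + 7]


(1) = 6*z + 5
(2) = h*(-28*h^2 + 9*h + 2)
(3) = 3*t^2/4 + 3*t/2 - 51/16
(4) = 1
(5) = -4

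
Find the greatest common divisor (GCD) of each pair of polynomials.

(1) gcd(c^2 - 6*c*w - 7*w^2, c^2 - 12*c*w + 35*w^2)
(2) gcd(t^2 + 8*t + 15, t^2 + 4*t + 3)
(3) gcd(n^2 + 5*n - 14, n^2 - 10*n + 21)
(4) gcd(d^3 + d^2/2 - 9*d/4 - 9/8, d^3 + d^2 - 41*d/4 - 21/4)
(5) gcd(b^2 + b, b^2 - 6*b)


(1) = -c + 7*w
(2) = gcd((t + 3)*(t + 5), (t + 1)*(t + 3)) = t + 3
(3) = 1
(4) = gcd((d - 3/2)*(d + 1/2)*(d + 3/2), (d - 3)*(d + 1/2)*(d + 7/2)) = d + 1/2
(5) = b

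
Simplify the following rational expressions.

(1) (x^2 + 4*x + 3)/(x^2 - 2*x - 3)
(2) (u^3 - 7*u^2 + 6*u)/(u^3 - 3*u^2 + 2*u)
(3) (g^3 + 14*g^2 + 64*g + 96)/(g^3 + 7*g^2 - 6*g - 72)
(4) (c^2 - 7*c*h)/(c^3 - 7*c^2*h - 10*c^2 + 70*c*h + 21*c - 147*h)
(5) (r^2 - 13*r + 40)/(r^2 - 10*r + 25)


(1) = (x + 3)/(x - 3)
(2) = (u - 6)/(u - 2)
(3) = (g + 4)/(g - 3)
(4) = c/(c^2 - 10*c + 21)
(5) = (r - 8)/(r - 5)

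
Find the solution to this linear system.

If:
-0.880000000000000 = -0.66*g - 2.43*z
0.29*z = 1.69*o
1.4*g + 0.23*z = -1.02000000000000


Then:
g = -0.82
o = 0.10
z = 0.59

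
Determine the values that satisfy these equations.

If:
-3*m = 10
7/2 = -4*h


Then:
h = -7/8
m = -10/3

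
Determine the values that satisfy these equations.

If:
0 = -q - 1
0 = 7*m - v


Then:
m = v/7
q = -1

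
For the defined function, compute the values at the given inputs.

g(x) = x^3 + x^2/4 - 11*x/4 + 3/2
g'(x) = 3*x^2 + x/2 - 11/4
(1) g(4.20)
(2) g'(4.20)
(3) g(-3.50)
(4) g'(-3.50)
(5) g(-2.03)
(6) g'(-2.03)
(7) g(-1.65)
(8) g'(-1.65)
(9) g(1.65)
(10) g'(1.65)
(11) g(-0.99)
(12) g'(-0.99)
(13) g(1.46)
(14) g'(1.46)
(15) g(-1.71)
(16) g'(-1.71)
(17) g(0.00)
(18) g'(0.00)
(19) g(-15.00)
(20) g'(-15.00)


(1) = 68.45
(2) = 52.27
(3) = -28.69
(4) = 32.25
(5) = -0.25
(6) = 8.60
(7) = 2.23
(8) = 4.59
(9) = 2.14
(10) = 6.24
(11) = 3.50
(12) = -0.30
(13) = 1.13
(14) = 4.37
(15) = 1.93
(16) = 5.17
(17) = 1.50
(18) = -2.75
(19) = -3276.00
(20) = 664.75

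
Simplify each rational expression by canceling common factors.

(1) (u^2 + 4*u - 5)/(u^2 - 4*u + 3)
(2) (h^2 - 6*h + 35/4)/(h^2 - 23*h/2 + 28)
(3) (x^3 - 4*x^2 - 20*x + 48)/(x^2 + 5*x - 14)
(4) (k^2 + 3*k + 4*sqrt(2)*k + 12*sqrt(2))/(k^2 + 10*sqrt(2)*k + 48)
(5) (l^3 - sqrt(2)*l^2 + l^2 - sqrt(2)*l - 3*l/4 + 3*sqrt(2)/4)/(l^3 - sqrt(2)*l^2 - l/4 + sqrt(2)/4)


(1) = (u + 5)/(u - 3)
(2) = (2*h - 5)/(2*h - 16)
(3) = (x^2 - 2*x - 24)/(x + 7)
(4) = (k + 3)/(k + 6*sqrt(2))
(5) = (16*l + 24)/(16*l + 8)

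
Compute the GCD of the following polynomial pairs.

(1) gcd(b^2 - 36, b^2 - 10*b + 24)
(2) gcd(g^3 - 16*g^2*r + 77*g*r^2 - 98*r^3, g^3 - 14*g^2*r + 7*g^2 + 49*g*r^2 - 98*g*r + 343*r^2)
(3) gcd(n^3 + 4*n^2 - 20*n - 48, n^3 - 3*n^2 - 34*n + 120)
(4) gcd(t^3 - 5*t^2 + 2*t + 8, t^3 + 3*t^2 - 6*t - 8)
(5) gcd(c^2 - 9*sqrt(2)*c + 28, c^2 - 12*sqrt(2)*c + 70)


(1) = gcd((b - 6)*(b + 6), (b - 6)*(b - 4)) = b - 6
(2) = gcd((g - 7*r)^2*(g - 2*r), (g + 7)*(g - 7*r)^2) = g^2 - 14*g*r + 49*r^2
(3) = gcd((n - 4)*(n + 2)*(n + 6), (n - 5)*(n - 4)*(n + 6)) = n^2 + 2*n - 24
(4) = t^2 - t - 2
(5) = c - 7*sqrt(2)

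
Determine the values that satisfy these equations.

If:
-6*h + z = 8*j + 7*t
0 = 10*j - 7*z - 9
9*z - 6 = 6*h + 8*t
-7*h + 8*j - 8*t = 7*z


Then:
h = 7398/187
j = -327/374
t = -366/11
z = -474/187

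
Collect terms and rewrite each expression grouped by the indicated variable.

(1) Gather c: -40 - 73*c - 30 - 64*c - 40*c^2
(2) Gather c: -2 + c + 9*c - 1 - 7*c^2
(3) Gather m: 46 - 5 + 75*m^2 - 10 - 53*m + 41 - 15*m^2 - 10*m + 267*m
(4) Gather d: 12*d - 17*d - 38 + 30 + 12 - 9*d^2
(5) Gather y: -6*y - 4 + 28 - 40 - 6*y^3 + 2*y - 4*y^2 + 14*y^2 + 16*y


(1) = -40*c^2 - 137*c - 70
(2) = -7*c^2 + 10*c - 3
(3) = 60*m^2 + 204*m + 72
(4) = -9*d^2 - 5*d + 4
(5) = -6*y^3 + 10*y^2 + 12*y - 16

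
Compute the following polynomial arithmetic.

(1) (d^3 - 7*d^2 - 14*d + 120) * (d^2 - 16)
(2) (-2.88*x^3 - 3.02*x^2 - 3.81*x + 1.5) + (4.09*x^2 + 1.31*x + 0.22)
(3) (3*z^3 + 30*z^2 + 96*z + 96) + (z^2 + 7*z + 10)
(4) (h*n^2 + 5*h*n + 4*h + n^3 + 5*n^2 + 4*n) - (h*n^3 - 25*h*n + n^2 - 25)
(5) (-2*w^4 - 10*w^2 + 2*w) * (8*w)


(1) = d^5 - 7*d^4 - 30*d^3 + 232*d^2 + 224*d - 1920
(2) = -2.88*x^3 + 1.07*x^2 - 2.5*x + 1.72
(3) = 3*z^3 + 31*z^2 + 103*z + 106
(4) = -h*n^3 + h*n^2 + 30*h*n + 4*h + n^3 + 4*n^2 + 4*n + 25
(5) = -16*w^5 - 80*w^3 + 16*w^2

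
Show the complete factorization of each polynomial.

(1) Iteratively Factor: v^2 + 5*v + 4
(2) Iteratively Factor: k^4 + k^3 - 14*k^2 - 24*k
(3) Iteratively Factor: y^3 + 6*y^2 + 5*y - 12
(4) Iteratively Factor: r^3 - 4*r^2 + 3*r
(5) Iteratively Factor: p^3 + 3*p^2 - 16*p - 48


(1) = (v + 1)*(v + 4)
(2) = (k + 2)*(k^3 - k^2 - 12*k) = (k - 4)*(k + 2)*(k^2 + 3*k) = (k - 4)*(k + 2)*(k + 3)*(k)
(3) = (y + 4)*(y^2 + 2*y - 3) = (y + 3)*(y + 4)*(y - 1)
(4) = (r - 3)*(r^2 - r) = (r - 3)*(r - 1)*(r)
(5) = (p + 4)*(p^2 - p - 12) = (p + 3)*(p + 4)*(p - 4)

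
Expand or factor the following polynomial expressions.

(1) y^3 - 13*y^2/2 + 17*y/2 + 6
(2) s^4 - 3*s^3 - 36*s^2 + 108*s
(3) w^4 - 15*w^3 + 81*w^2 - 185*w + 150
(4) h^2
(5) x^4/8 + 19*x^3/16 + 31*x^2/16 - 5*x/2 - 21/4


(1) = (y - 4)*(y - 3)*(y + 1/2)
(2) = s*(s - 6)*(s - 3)*(s + 6)
(3) = (w - 5)^2*(w - 3)*(w - 2)
(4) = h^2
(5) = (x/4 + 1/2)*(x/2 + 1)*(x - 3/2)*(x + 7)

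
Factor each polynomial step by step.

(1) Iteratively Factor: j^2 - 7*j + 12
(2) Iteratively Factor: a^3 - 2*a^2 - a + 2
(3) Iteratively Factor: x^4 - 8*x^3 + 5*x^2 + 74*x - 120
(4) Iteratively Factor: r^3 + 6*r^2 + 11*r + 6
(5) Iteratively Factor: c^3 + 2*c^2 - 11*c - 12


(1) = (j - 3)*(j - 4)
(2) = (a - 2)*(a^2 - 1) = (a - 2)*(a - 1)*(a + 1)
(3) = (x - 5)*(x^3 - 3*x^2 - 10*x + 24) = (x - 5)*(x + 3)*(x^2 - 6*x + 8) = (x - 5)*(x - 2)*(x + 3)*(x - 4)
(4) = (r + 2)*(r^2 + 4*r + 3) = (r + 1)*(r + 2)*(r + 3)
(5) = (c + 1)*(c^2 + c - 12) = (c - 3)*(c + 1)*(c + 4)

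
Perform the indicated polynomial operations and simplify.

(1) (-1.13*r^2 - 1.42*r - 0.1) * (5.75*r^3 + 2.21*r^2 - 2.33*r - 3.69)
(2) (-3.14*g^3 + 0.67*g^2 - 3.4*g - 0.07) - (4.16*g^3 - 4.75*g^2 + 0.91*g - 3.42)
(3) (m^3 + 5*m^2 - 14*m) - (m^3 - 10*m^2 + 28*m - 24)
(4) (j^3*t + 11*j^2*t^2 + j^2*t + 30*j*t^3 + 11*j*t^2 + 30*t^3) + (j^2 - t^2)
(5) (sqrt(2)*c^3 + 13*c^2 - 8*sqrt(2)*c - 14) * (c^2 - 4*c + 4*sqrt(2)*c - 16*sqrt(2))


(1) = -6.4975*r^5 - 10.6623*r^4 - 1.0803*r^3 + 7.2573*r^2 + 5.4728*r + 0.369
(2) = -7.3*g^3 + 5.42*g^2 - 4.31*g + 3.35
(3) = 15*m^2 - 42*m + 24
(4) = j^3*t + 11*j^2*t^2 + j^2*t + j^2 + 30*j*t^3 + 11*j*t^2 + 30*t^3 - t^2
(5) = sqrt(2)*c^5 - 4*sqrt(2)*c^4 + 21*c^4 - 84*c^3 + 44*sqrt(2)*c^3 - 176*sqrt(2)*c^2 - 78*c^2 - 56*sqrt(2)*c + 312*c + 224*sqrt(2)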